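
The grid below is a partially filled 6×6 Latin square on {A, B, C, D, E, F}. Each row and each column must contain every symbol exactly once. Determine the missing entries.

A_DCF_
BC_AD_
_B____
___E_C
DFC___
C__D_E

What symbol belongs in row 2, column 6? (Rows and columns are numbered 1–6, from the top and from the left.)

F

At row 1, column 2: row 1 has {A,C,D,F}; column 2 has {B,C,F}; that leaves E.
At row 1, column 6: row 1 has {A,C,D,E,F}; column 6 has {C,E}; that leaves B.
At row 2, column 6: row 2 has {A,B,C,D}; column 6 has {B,C,E}; that leaves F.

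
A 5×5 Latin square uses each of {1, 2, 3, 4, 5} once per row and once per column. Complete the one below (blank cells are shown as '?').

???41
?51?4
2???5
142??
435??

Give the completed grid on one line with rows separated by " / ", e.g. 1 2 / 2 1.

5 2 3 4 1 / 3 5 1 2 4 / 2 1 4 3 5 / 1 4 2 5 3 / 4 3 5 1 2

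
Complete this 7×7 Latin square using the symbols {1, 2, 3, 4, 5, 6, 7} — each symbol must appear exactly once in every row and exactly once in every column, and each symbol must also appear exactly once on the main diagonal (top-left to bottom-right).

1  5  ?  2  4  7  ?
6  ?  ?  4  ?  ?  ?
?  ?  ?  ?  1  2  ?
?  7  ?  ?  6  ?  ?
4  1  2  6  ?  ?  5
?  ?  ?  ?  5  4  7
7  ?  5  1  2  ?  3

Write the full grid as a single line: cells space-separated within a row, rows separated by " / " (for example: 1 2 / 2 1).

Cell (r1,c7): row 1 has {1,2,4,5,7}; column 7 has {3,5,7} → 6.
Cell (r2,c2): row 2 has {4,6}; column 2 has {1,5,7}; the diagonal has {1,3,4} → 2.
Cell (r2,c7): row 2 has {2,4,6}; column 7 has {3,5,6,7} → 1.
Cell (r3,c7): row 3 has {1,2}; column 7 has {1,3,5,6,7} → 4.
Cell (r4,c4): row 4 has {6,7}; column 4 has {1,2,4,6}; the diagonal has {1,2,3,4} → 5.
Cell (r4,c7): row 4 has {5,6,7}; column 7 has {1,3,4,5,6,7} → 2.
Cell (r5,c5): row 5 has {1,2,4,5,6}; column 5 has {1,2,4,5,6}; the diagonal has {1,2,3,4,5} → 7.
Cell (r5,c6): row 5 has {1,2,4,5,6,7}; column 6 has {2,4,7} → 3.
Cell (r6,c4): row 6 has {4,5,7}; column 4 has {1,2,4,5,6} → 3.
Cell (r7,c6): row 7 has {1,2,3,5,7}; column 6 has {2,3,4,7} → 6.
Cell (r1,c3): row 1 has {1,2,4,5,6,7}; column 3 has {2,5} → 3.
Cell (r2,c3): row 2 has {1,2,4,6}; column 3 has {2,3,5} → 7.
Cell (r2,c5): row 2 has {1,2,4,6,7}; column 5 has {1,2,4,5,6,7} → 3.
Cell (r2,c6): row 2 has {1,2,3,4,6,7}; column 6 has {2,3,4,6,7} → 5.
Cell (r3,c3): row 3 has {1,2,4}; column 3 has {2,3,5,7}; the diagonal has {1,2,3,4,5,7} → 6.
Cell (r3,c4): row 3 has {1,2,4,6}; column 4 has {1,2,3,4,5,6} → 7.
Cell (r4,c1): row 4 has {2,5,6,7}; column 1 has {1,4,6,7} → 3.
Cell (r4,c6): row 4 has {2,3,5,6,7}; column 6 has {2,3,4,5,6,7} → 1.
Cell (r6,c1): row 6 has {3,4,5,7}; column 1 has {1,3,4,6,7} → 2.
Cell (r6,c2): row 6 has {2,3,4,5,7}; column 2 has {1,2,5,7} → 6.
Cell (r6,c3): row 6 has {2,3,4,5,6,7}; column 3 has {2,3,5,6,7} → 1.
Cell (r7,c2): row 7 has {1,2,3,5,6,7}; column 2 has {1,2,5,6,7} → 4.
Cell (r3,c1): row 3 has {1,2,4,6,7}; column 1 has {1,2,3,4,6,7} → 5.
Cell (r3,c2): row 3 has {1,2,4,5,6,7}; column 2 has {1,2,4,5,6,7} → 3.
Cell (r4,c3): row 4 has {1,2,3,5,6,7}; column 3 has {1,2,3,5,6,7} → 4.

1 5 3 2 4 7 6 / 6 2 7 4 3 5 1 / 5 3 6 7 1 2 4 / 3 7 4 5 6 1 2 / 4 1 2 6 7 3 5 / 2 6 1 3 5 4 7 / 7 4 5 1 2 6 3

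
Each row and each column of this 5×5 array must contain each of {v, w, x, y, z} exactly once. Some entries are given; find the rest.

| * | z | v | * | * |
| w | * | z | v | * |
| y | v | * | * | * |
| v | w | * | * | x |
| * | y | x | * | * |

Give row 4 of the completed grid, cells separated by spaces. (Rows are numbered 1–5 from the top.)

(r1,c1) = x
(r2,c2) = x
(r2,c5) = y
(r3,c3) = w
(r3,c5) = z
(r4,c3) = y
(r4,c4) = z

v w y z x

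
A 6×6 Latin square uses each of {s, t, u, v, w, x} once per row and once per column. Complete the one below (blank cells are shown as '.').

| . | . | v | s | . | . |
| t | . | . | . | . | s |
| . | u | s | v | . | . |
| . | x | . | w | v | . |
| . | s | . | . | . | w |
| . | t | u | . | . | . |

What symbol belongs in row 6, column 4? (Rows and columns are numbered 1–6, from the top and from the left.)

x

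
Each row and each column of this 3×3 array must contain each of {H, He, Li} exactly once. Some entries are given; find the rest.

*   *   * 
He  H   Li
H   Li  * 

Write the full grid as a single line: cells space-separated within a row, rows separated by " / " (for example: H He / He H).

(r1,c1) = Li
(r1,c2) = He
(r1,c3) = H
(r3,c3) = He

Li He H / He H Li / H Li He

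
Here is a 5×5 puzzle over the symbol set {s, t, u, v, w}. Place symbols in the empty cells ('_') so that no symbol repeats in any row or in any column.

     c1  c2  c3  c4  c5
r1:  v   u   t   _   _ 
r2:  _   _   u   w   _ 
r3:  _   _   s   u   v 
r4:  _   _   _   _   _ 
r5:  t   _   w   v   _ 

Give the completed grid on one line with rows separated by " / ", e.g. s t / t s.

v u t s w / s v u w t / w t s u v / u w v t s / t s w v u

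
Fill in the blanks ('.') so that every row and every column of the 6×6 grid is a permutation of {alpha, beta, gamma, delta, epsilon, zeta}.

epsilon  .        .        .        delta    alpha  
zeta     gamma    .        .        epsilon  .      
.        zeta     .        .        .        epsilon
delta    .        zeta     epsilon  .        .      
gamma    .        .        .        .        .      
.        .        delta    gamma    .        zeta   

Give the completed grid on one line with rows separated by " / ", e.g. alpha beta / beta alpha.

epsilon beta gamma zeta delta alpha / zeta gamma alpha beta epsilon delta / alpha zeta beta delta gamma epsilon / delta alpha zeta epsilon beta gamma / gamma delta epsilon alpha zeta beta / beta epsilon delta gamma alpha zeta

(r1,c2) = beta
(r1,c3) = gamma
(r1,c4) = zeta
(r4,c2) = alpha
(r6,c2) = epsilon
(r5,c2) = delta
(r5,c6) = beta
(r2,c6) = delta
(r4,c6) = gamma
(r5,c4) = alpha
(r5,c5) = zeta
(r2,c4) = beta
(r3,c4) = delta
(r4,c5) = beta
(r5,c3) = epsilon
(r6,c5) = alpha
(r2,c3) = alpha
(r3,c3) = beta
(r3,c5) = gamma
(r6,c1) = beta
(r3,c1) = alpha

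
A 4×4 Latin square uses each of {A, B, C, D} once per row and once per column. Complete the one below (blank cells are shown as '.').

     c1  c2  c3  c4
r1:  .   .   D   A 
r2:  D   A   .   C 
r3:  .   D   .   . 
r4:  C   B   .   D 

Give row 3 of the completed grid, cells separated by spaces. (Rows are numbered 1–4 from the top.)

A D C B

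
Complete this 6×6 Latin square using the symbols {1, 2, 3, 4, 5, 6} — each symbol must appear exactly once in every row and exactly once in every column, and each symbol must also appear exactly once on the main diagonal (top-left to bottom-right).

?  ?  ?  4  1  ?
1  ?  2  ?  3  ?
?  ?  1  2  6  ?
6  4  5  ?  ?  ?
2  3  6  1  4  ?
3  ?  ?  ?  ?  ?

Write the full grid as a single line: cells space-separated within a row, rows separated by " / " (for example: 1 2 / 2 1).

5 2 3 4 1 6 / 1 6 2 5 3 4 / 4 5 1 2 6 3 / 6 4 5 3 2 1 / 2 3 6 1 4 5 / 3 1 4 6 5 2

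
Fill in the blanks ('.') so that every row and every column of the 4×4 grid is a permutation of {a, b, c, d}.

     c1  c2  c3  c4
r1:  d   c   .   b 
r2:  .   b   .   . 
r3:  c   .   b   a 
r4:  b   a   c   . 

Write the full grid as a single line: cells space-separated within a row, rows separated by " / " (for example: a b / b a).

d c a b / a b d c / c d b a / b a c d

At row 1, column 3: row 1 has {b,c,d}; column 3 has {b,c}; that leaves a.
At row 2, column 1: row 2 has {b}; column 1 has {b,c,d}; that leaves a.
At row 2, column 3: row 2 has {a,b}; column 3 has {a,b,c}; that leaves d.
At row 2, column 4: row 2 has {a,b,d}; column 4 has {a,b}; that leaves c.
At row 3, column 2: row 3 has {a,b,c}; column 2 has {a,b,c}; that leaves d.
At row 4, column 4: row 4 has {a,b,c}; column 4 has {a,b,c}; that leaves d.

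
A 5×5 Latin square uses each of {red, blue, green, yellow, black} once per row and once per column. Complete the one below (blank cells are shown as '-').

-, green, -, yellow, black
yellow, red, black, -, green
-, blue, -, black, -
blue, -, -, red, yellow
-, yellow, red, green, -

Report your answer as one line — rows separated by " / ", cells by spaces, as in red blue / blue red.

red green blue yellow black / yellow red black blue green / green blue yellow black red / blue black green red yellow / black yellow red green blue

(r1,c1) = red
(r1,c3) = blue
(r2,c4) = blue
(r3,c1) = green
(r3,c3) = yellow
(r3,c5) = red
(r4,c2) = black
(r4,c3) = green
(r5,c1) = black
(r5,c5) = blue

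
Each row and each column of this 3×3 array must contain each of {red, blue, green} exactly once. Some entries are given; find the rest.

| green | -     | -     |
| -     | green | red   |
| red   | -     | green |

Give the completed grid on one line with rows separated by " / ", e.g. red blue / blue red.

Cell (r1,c3): row 1 has {green}; column 3 has {red,green} → blue.
Cell (r2,c1): row 2 has {red,green}; column 1 has {red,green} → blue.
Cell (r3,c2): row 3 has {red,green}; column 2 has {green} → blue.
Cell (r1,c2): row 1 has {blue,green}; column 2 has {blue,green} → red.

green red blue / blue green red / red blue green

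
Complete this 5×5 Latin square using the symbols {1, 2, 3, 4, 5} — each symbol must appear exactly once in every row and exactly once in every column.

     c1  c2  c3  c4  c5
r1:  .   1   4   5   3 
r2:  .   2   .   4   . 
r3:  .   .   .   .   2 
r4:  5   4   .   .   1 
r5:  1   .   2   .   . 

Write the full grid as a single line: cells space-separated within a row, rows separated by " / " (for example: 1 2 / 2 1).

2 1 4 5 3 / 3 2 1 4 5 / 4 3 5 1 2 / 5 4 3 2 1 / 1 5 2 3 4

(r1,c1): row 1 has {1,3,4,5}; column 1 has {1,5}, so it must be 2.
(r2,c1): row 2 has {2,4}; column 1 has {1,2,5}, so it must be 3.
(r2,c5): row 2 has {2,3,4}; column 5 has {1,2,3}, so it must be 5.
(r3,c1): row 3 has {2}; column 1 has {1,2,3,5}, so it must be 4.
(r4,c3): row 4 has {1,4,5}; column 3 has {2,4}, so it must be 3.
(r4,c4): row 4 has {1,3,4,5}; column 4 has {4,5}, so it must be 2.
(r5,c4): row 5 has {1,2}; column 4 has {2,4,5}, so it must be 3.
(r5,c5): row 5 has {1,2,3}; column 5 has {1,2,3,5}, so it must be 4.
(r2,c3): row 2 has {2,3,4,5}; column 3 has {2,3,4}, so it must be 1.
(r3,c3): row 3 has {2,4}; column 3 has {1,2,3,4}, so it must be 5.
(r3,c4): row 3 has {2,4,5}; column 4 has {2,3,4,5}, so it must be 1.
(r5,c2): row 5 has {1,2,3,4}; column 2 has {1,2,4}, so it must be 5.
(r3,c2): row 3 has {1,2,4,5}; column 2 has {1,2,4,5}, so it must be 3.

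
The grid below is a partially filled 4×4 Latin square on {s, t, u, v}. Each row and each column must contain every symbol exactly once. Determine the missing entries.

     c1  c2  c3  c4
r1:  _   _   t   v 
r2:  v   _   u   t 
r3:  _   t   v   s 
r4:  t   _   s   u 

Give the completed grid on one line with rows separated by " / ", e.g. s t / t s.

s u t v / v s u t / u t v s / t v s u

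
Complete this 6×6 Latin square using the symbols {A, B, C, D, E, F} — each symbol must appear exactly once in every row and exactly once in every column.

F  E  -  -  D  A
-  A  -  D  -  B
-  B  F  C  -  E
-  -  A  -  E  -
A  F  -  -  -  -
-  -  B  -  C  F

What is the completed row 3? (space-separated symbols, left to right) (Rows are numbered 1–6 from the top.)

D B F C A E

(r1,c3) = C
(r1,c4) = B
(r2,c3) = E
(r2,c5) = F
(r3,c1) = D
(r3,c5) = A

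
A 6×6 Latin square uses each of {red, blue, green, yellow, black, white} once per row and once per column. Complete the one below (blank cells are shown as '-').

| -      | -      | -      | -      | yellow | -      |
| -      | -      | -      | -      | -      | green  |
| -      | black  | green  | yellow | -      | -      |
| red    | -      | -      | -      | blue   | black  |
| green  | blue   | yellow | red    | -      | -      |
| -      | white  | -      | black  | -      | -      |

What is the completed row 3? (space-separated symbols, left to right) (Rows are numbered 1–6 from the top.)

(r4,c3) = white
(r4,c4) = green
(r5,c6) = white
(r4,c2) = yellow
(r5,c5) = black
(r2,c2) = red
(r2,c5) = white
(r3,c5) = red
(r3,c6) = blue
(r6,c5) = green
(r1,c2) = green
(r1,c6) = red
(r2,c4) = blue
(r3,c1) = white

white black green yellow red blue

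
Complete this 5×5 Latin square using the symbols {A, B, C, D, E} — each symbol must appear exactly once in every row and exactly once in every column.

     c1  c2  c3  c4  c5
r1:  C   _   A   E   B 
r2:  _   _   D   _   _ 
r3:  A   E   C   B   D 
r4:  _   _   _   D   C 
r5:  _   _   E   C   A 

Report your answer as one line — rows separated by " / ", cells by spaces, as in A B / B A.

row 1 has {A,B,C,E}; column 2 has {E} — only D is left for (r1,c2).
row 2 has {D}; column 4 has {B,C,D,E} — only A is left for (r2,c4).
row 2 has {A,D}; column 5 has {A,B,C,D} — only E is left for (r2,c5).
row 4 has {C,D}; column 3 has {A,C,D,E} — only B is left for (r4,c3).
row 5 has {A,C,E}; column 2 has {D,E} — only B is left for (r5,c2).
row 2 has {A,D,E}; column 1 has {A,C} — only B is left for (r2,c1).
row 2 has {A,B,D,E}; column 2 has {B,D,E} — only C is left for (r2,c2).
row 4 has {B,C,D}; column 1 has {A,B,C} — only E is left for (r4,c1).
row 4 has {B,C,D,E}; column 2 has {B,C,D,E} — only A is left for (r4,c2).
row 5 has {A,B,C,E}; column 1 has {A,B,C,E} — only D is left for (r5,c1).

C D A E B / B C D A E / A E C B D / E A B D C / D B E C A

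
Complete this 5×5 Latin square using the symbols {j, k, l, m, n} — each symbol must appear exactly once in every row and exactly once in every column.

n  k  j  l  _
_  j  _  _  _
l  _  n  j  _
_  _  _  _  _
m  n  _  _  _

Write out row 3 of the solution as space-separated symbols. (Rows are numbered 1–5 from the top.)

(r1,c5) = m
(r2,c1) = k
(r3,c2) = m
(r3,c5) = k

l m n j k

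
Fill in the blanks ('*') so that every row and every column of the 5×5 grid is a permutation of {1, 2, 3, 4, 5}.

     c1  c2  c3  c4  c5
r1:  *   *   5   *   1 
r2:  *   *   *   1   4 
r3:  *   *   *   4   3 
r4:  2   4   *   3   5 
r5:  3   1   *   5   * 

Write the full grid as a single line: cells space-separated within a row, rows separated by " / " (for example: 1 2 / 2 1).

4 3 5 2 1 / 5 2 3 1 4 / 1 5 2 4 3 / 2 4 1 3 5 / 3 1 4 5 2

(r1,c1) = 4
(r1,c4) = 2
(r2,c1) = 5
(r3,c1) = 1
(r3,c3) = 2
(r4,c3) = 1
(r5,c3) = 4
(r5,c5) = 2
(r1,c2) = 3
(r2,c2) = 2
(r2,c3) = 3
(r3,c2) = 5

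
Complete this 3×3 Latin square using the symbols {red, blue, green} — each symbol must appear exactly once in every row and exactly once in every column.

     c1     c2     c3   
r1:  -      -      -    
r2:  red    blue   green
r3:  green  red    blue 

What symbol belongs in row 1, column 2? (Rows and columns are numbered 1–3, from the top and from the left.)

green

(r1,c1): row 1 is empty so far; column 1 has {red,green}, so it must be blue.
(r1,c2): row 1 has {blue}; column 2 has {red,blue}, so it must be green.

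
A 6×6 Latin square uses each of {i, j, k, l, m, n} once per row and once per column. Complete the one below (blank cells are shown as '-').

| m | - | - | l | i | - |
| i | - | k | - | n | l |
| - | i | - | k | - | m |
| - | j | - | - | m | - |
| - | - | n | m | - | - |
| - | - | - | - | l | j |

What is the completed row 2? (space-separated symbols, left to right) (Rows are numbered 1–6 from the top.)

i m k j n l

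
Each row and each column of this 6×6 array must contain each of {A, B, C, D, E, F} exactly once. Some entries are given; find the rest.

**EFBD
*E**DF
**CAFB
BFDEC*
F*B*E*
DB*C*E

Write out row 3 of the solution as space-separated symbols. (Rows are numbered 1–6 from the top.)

(r2,c3) = A
(r2,c4) = B
(r3,c1) = E
(r3,c2) = D

E D C A F B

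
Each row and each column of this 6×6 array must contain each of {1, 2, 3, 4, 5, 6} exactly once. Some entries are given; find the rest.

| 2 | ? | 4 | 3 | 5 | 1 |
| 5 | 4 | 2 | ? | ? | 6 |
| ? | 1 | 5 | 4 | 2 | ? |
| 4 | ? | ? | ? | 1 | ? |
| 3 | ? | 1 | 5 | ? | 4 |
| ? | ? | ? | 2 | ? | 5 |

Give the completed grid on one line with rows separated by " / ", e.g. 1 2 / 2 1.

2 6 4 3 5 1 / 5 4 2 1 3 6 / 6 1 5 4 2 3 / 4 5 3 6 1 2 / 3 2 1 5 6 4 / 1 3 6 2 4 5

(r1,c2): row 1 has {1,2,3,4,5}; column 2 has {1,4}, so it must be 6.
(r2,c4): row 2 has {2,4,5,6}; column 4 has {2,3,4,5}, so it must be 1.
(r2,c5): row 2 has {1,2,4,5,6}; column 5 has {1,2,5}, so it must be 3.
(r3,c1): row 3 has {1,2,4,5}; column 1 has {2,3,4,5}, so it must be 6.
(r3,c6): row 3 has {1,2,4,5,6}; column 6 has {1,4,5,6}, so it must be 3.
(r4,c4): row 4 has {1,4}; column 4 has {1,2,3,4,5}, so it must be 6.
(r4,c6): row 4 has {1,4,6}; column 6 has {1,3,4,5,6}, so it must be 2.
(r5,c2): row 5 has {1,3,4,5}; column 2 has {1,4,6}, so it must be 2.
(r5,c5): row 5 has {1,2,3,4,5}; column 5 has {1,2,3,5}, so it must be 6.
(r6,c1): row 6 has {2,5}; column 1 has {2,3,4,5,6}, so it must be 1.
(r6,c2): row 6 has {1,2,5}; column 2 has {1,2,4,6}, so it must be 3.
(r6,c3): row 6 has {1,2,3,5}; column 3 has {1,2,4,5}, so it must be 6.
(r6,c5): row 6 has {1,2,3,5,6}; column 5 has {1,2,3,5,6}, so it must be 4.
(r4,c2): row 4 has {1,2,4,6}; column 2 has {1,2,3,4,6}, so it must be 5.
(r4,c3): row 4 has {1,2,4,5,6}; column 3 has {1,2,4,5,6}, so it must be 3.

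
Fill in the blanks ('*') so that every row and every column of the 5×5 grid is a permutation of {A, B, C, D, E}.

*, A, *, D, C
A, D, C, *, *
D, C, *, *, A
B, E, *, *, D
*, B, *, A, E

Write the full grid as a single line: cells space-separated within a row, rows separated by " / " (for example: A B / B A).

E A B D C / A D C E B / D C E B A / B E A C D / C B D A E

row 1 has {A,C,D}; column 1 has {A,B,D} — only E is left for (r1,c1).
row 1 has {A,C,D,E}; column 3 has {C} — only B is left for (r1,c3).
row 2 has {A,C,D}; column 5 has {A,C,D,E} — only B is left for (r2,c5).
row 3 has {A,C,D}; column 3 has {B,C} — only E is left for (r3,c3).
row 3 has {A,C,D,E}; column 4 has {A,D} — only B is left for (r3,c4).
row 4 has {B,D,E}; column 3 has {B,C,E} — only A is left for (r4,c3).
row 4 has {A,B,D,E}; column 4 has {A,B,D} — only C is left for (r4,c4).
row 5 has {A,B,E}; column 1 has {A,B,D,E} — only C is left for (r5,c1).
row 5 has {A,B,C,E}; column 3 has {A,B,C,E} — only D is left for (r5,c3).
row 2 has {A,B,C,D}; column 4 has {A,B,C,D} — only E is left for (r2,c4).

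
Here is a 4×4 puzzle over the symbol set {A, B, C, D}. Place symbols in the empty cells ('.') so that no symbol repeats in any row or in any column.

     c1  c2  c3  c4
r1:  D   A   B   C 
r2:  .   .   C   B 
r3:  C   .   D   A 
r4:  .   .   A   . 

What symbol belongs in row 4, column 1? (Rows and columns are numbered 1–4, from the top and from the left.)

row 2 has {B,C}; column 1 has {C,D} — only A is left for (r2,c1).
row 2 has {A,B,C}; column 2 has {A} — only D is left for (r2,c2).
row 3 has {A,C,D}; column 2 has {A,D} — only B is left for (r3,c2).
row 4 has {A}; column 1 has {A,C,D} — only B is left for (r4,c1).

B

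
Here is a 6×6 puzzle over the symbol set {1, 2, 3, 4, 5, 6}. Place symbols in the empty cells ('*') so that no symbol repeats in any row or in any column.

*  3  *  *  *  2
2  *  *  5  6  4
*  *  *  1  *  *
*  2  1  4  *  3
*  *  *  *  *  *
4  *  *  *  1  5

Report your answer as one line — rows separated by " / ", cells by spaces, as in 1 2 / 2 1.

1 3 5 6 4 2 / 2 1 3 5 6 4 / 3 5 4 1 2 6 / 6 2 1 4 5 3 / 5 4 6 2 3 1 / 4 6 2 3 1 5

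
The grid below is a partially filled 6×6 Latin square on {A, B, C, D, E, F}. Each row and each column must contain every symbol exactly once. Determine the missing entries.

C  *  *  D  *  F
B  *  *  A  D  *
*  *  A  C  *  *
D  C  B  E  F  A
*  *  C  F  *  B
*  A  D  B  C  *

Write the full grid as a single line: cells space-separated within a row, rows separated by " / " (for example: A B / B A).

(r1,c3) = E
(r2,c3) = F
(r6,c6) = E
(r1,c2) = B
(r1,c5) = A
(r2,c2) = E
(r2,c6) = C
(r3,c6) = D
(r5,c2) = D
(r5,c5) = E
(r6,c1) = F
(r3,c1) = E
(r3,c2) = F
(r3,c5) = B
(r5,c1) = A

C B E D A F / B E F A D C / E F A C B D / D C B E F A / A D C F E B / F A D B C E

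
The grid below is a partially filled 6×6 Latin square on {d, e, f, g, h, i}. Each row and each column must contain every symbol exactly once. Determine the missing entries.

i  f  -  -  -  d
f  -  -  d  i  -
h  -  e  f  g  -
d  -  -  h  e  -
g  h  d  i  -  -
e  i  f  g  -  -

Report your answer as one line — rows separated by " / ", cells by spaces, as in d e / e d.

i f g e h d / f e h d i g / h d e f g i / d g i h e f / g h d i f e / e i f g d h

(r1,c4) = e
(r1,c5) = h
(r3,c2) = d
(r3,c6) = i
(r4,c2) = g
(r4,c3) = i
(r4,c6) = f
(r5,c5) = f
(r5,c6) = e
(r6,c5) = d
(r6,c6) = h
(r1,c3) = g
(r2,c2) = e
(r2,c3) = h
(r2,c6) = g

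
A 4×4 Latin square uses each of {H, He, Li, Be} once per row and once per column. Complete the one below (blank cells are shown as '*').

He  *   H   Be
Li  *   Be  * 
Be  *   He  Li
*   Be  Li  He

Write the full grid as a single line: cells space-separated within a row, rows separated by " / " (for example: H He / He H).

He Li H Be / Li He Be H / Be H He Li / H Be Li He

(r1,c2) = Li
(r2,c4) = H
(r3,c2) = H
(r4,c1) = H
(r2,c2) = He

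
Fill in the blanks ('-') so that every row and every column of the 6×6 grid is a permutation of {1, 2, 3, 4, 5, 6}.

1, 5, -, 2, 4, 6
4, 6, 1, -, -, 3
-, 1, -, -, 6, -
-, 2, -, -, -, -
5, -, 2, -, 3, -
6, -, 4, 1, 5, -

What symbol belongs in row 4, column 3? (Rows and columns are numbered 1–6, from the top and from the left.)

Cell (r1,c3): row 1 has {1,2,4,5,6}; column 3 has {1,2,4} → 3.
Cell (r2,c4): row 2 has {1,3,4,6}; column 4 has {1,2} → 5.
Cell (r2,c5): row 2 has {1,3,4,5,6}; column 5 has {3,4,5,6} → 2.
Cell (r3,c3): row 3 has {1,6}; column 3 has {1,2,3,4} → 5.
Cell (r4,c1): row 4 has {2}; column 1 has {1,4,5,6} → 3.
Cell (r4,c3): row 4 has {2,3}; column 3 has {1,2,3,4,5} → 6.

6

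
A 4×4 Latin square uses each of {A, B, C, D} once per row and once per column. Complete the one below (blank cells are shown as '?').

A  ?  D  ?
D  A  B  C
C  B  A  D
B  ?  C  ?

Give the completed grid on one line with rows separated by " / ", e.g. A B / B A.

Cell (r1,c2): row 1 has {A,D}; column 2 has {A,B} → C.
Cell (r1,c4): row 1 has {A,C,D}; column 4 has {C,D} → B.
Cell (r4,c2): row 4 has {B,C}; column 2 has {A,B,C} → D.
Cell (r4,c4): row 4 has {B,C,D}; column 4 has {B,C,D} → A.

A C D B / D A B C / C B A D / B D C A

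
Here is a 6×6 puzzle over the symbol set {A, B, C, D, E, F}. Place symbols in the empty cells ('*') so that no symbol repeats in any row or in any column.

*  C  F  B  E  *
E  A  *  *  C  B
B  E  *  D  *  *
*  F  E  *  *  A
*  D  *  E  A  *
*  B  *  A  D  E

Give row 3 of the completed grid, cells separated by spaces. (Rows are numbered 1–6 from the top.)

B E A D F C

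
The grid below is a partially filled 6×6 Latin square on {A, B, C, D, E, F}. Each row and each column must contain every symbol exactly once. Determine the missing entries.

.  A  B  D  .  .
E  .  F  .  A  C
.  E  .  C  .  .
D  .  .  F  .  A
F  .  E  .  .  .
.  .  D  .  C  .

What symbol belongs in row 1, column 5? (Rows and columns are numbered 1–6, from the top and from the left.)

F

(r1,c1) = C
(r2,c4) = B
(r3,c3) = A
(r4,c3) = C
(r5,c4) = A
(r6,c4) = E
(r2,c2) = D
(r3,c1) = B
(r4,c2) = B
(r4,c5) = E
(r5,c2) = C
(r6,c1) = A
(r6,c2) = F
(r6,c6) = B
(r1,c5) = F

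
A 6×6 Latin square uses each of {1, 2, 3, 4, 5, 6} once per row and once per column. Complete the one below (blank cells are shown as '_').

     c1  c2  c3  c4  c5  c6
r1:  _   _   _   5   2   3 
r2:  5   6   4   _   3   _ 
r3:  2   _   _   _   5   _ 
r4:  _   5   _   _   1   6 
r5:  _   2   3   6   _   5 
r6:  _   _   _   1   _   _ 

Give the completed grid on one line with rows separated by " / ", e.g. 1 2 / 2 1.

At row 2, column 4: row 2 has {3,4,5,6}; column 4 has {1,5,6}; that leaves 2.
At row 2, column 6: row 2 has {2,3,4,5,6}; column 6 has {3,5,6}; that leaves 1.
At row 3, column 6: row 3 has {2,5}; column 6 has {1,3,5,6}; that leaves 4.
At row 4, column 3: row 4 has {1,5,6}; column 3 has {3,4}; that leaves 2.
At row 5, column 5: row 5 has {2,3,5,6}; column 5 has {1,2,3,5}; that leaves 4.
At row 6, column 5: row 6 has {1}; column 5 has {1,2,3,4,5}; that leaves 6.
At row 6, column 6: row 6 has {1,6}; column 6 has {1,3,4,5,6}; that leaves 2.
At row 3, column 4: row 3 has {2,4,5}; column 4 has {1,2,5,6}; that leaves 3.
At row 4, column 4: row 4 has {1,2,5,6}; column 4 has {1,2,3,5,6}; that leaves 4.
At row 5, column 1: row 5 has {2,3,4,5,6}; column 1 has {2,5}; that leaves 1.
At row 6, column 3: row 6 has {1,2,6}; column 3 has {2,3,4}; that leaves 5.
At row 3, column 2: row 3 has {2,3,4,5}; column 2 has {2,5,6}; that leaves 1.
At row 3, column 3: row 3 has {1,2,3,4,5}; column 3 has {2,3,4,5}; that leaves 6.
At row 4, column 1: row 4 has {1,2,4,5,6}; column 1 has {1,2,5}; that leaves 3.
At row 6, column 1: row 6 has {1,2,5,6}; column 1 has {1,2,3,5}; that leaves 4.
At row 6, column 2: row 6 has {1,2,4,5,6}; column 2 has {1,2,5,6}; that leaves 3.
At row 1, column 1: row 1 has {2,3,5}; column 1 has {1,2,3,4,5}; that leaves 6.
At row 1, column 2: row 1 has {2,3,5,6}; column 2 has {1,2,3,5,6}; that leaves 4.
At row 1, column 3: row 1 has {2,3,4,5,6}; column 3 has {2,3,4,5,6}; that leaves 1.

6 4 1 5 2 3 / 5 6 4 2 3 1 / 2 1 6 3 5 4 / 3 5 2 4 1 6 / 1 2 3 6 4 5 / 4 3 5 1 6 2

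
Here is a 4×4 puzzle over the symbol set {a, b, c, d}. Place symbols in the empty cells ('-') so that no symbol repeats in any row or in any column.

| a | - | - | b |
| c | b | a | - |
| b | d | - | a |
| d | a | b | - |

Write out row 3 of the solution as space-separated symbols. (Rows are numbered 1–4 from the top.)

b d c a

(r1,c2) = c
(r1,c3) = d
(r2,c4) = d
(r3,c3) = c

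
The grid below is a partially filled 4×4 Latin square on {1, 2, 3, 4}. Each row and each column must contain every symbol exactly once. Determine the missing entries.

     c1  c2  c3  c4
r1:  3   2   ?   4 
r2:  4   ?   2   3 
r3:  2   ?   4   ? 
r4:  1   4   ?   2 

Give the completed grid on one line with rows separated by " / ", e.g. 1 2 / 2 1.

(r1,c3) = 1
(r2,c2) = 1
(r3,c2) = 3
(r3,c4) = 1
(r4,c3) = 3

3 2 1 4 / 4 1 2 3 / 2 3 4 1 / 1 4 3 2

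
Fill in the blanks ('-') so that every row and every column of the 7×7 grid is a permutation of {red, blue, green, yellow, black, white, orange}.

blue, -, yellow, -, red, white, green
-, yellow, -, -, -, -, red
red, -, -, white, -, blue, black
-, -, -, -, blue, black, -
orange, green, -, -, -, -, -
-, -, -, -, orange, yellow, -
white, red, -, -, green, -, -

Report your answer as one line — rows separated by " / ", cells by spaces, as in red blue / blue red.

blue black yellow orange red white green / black yellow orange blue white green red / red orange green white yellow blue black / yellow white red green blue black orange / orange green white yellow black red blue / green blue black red orange yellow white / white red blue black green orange yellow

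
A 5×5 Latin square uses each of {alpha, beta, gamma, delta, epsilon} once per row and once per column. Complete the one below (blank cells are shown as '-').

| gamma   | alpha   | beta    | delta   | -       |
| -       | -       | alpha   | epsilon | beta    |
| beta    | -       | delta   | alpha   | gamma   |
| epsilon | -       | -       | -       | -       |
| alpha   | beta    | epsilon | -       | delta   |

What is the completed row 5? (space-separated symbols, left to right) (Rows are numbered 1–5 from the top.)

alpha beta epsilon gamma delta

row 1 has {alpha,beta,gamma,delta}; column 5 has {beta,gamma,delta} — only epsilon is left for (r1,c5).
row 2 has {alpha,beta,epsilon}; column 1 has {alpha,beta,gamma,epsilon} — only delta is left for (r2,c1).
row 2 has {alpha,beta,delta,epsilon}; column 2 has {alpha,beta} — only gamma is left for (r2,c2).
row 3 has {alpha,beta,gamma,delta}; column 2 has {alpha,beta,gamma} — only epsilon is left for (r3,c2).
row 4 has {epsilon}; column 2 has {alpha,beta,gamma,epsilon} — only delta is left for (r4,c2).
row 4 has {delta,epsilon}; column 3 has {alpha,beta,delta,epsilon} — only gamma is left for (r4,c3).
row 4 has {gamma,delta,epsilon}; column 4 has {alpha,delta,epsilon} — only beta is left for (r4,c4).
row 4 has {beta,gamma,delta,epsilon}; column 5 has {beta,gamma,delta,epsilon} — only alpha is left for (r4,c5).
row 5 has {alpha,beta,delta,epsilon}; column 4 has {alpha,beta,delta,epsilon} — only gamma is left for (r5,c4).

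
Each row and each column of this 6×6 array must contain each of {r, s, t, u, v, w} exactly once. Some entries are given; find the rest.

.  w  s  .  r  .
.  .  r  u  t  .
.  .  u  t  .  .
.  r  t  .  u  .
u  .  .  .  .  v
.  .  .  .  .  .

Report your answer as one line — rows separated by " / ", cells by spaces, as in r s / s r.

row 1 has {r,s,w}; column 4 has {t,u} — only v is left for (r1,c4).
row 5 has {u,v}; column 3 has {r,s,t,u} — only w is left for (r5,c3).
row 5 has {u,v,w}; column 5 has {r,t,u} — only s is left for (r5,c5).
row 6 is empty so far; column 3 has {r,s,t,u,w} — only v is left for (r6,c3).
row 6 has {v}; column 5 has {r,s,t,u} — only w is left for (r6,c5).
row 1 has {r,s,v,w}; column 1 has {u} — only t is left for (r1,c1).
row 1 has {r,s,t,v,w}; column 6 has {v} — only u is left for (r1,c6).
row 3 has {t,u}; column 5 has {r,s,t,u,w} — only v is left for (r3,c5).
row 5 has {s,u,v,w}; column 2 has {r,w} — only t is left for (r5,c2).
row 5 has {s,t,u,v,w}; column 4 has {t,u,v} — only r is left for (r5,c4).
row 6 has {v,w}; column 4 has {r,t,u,v} — only s is left for (r6,c4).
row 3 has {t,u,v}; column 2 has {r,t,w} — only s is left for (r3,c2).
row 4 has {r,t,u}; column 4 has {r,s,t,u,v} — only w is left for (r4,c4).
row 4 has {r,t,u,w}; column 6 has {u,v} — only s is left for (r4,c6).
row 6 has {s,v,w}; column 1 has {t,u} — only r is left for (r6,c1).
row 6 has {r,s,v,w}; column 2 has {r,s,t,w} — only u is left for (r6,c2).
row 6 has {r,s,u,v,w}; column 6 has {s,u,v} — only t is left for (r6,c6).
row 2 has {r,t,u}; column 2 has {r,s,t,u,w} — only v is left for (r2,c2).
row 2 has {r,t,u,v}; column 6 has {s,t,u,v} — only w is left for (r2,c6).
row 3 has {s,t,u,v}; column 1 has {r,t,u} — only w is left for (r3,c1).
row 3 has {s,t,u,v,w}; column 6 has {s,t,u,v,w} — only r is left for (r3,c6).
row 4 has {r,s,t,u,w}; column 1 has {r,t,u,w} — only v is left for (r4,c1).
row 2 has {r,t,u,v,w}; column 1 has {r,t,u,v,w} — only s is left for (r2,c1).

t w s v r u / s v r u t w / w s u t v r / v r t w u s / u t w r s v / r u v s w t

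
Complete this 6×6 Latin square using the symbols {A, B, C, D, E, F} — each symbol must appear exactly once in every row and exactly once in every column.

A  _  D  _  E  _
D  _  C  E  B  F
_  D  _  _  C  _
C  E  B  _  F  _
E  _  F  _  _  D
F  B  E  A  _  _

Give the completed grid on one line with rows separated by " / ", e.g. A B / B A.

(r2,c2) = A
(r3,c1) = B
(r3,c3) = A
(r3,c4) = F
(r3,c6) = E
(r4,c4) = D
(r4,c6) = A
(r5,c2) = C
(r5,c4) = B
(r5,c5) = A
(r6,c5) = D
(r6,c6) = C
(r1,c2) = F
(r1,c4) = C
(r1,c6) = B

A F D C E B / D A C E B F / B D A F C E / C E B D F A / E C F B A D / F B E A D C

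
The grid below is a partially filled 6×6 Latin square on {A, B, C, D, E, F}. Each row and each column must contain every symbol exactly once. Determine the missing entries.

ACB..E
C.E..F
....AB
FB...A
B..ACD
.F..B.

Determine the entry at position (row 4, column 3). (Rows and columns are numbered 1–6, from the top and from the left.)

(r2,c5): row 2 has {C,E,F}; column 5 has {A,B,C}, so it must be D.
(r4,c5): row 4 has {A,B,F}; column 5 has {A,B,C,D}, so it must be E.
(r5,c2): row 5 has {A,B,C,D}; column 2 has {B,C,F}, so it must be E.
(r5,c3): row 5 has {A,B,C,D,E}; column 3 has {B,E}, so it must be F.
(r6,c6): row 6 has {B,F}; column 6 has {A,B,D,E,F}, so it must be C.
(r1,c5): row 1 has {A,B,C,E}; column 5 has {A,B,C,D,E}, so it must be F.
(r2,c2): row 2 has {C,D,E,F}; column 2 has {B,C,E,F}, so it must be A.
(r2,c4): row 2 has {A,C,D,E,F}; column 4 has {A}, so it must be B.
(r3,c2): row 3 has {A,B}; column 2 has {A,B,C,E,F}, so it must be D.
(r3,c3): row 3 has {A,B,D}; column 3 has {B,E,F}, so it must be C.
(r4,c3): row 4 has {A,B,E,F}; column 3 has {B,C,E,F}, so it must be D.

D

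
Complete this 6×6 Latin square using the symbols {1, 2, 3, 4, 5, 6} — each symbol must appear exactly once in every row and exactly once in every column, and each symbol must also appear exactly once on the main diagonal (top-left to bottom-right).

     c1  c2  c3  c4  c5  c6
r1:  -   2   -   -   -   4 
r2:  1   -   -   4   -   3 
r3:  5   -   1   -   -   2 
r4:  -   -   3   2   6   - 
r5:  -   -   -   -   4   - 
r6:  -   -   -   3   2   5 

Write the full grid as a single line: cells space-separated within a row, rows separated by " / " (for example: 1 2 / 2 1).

3 2 6 5 1 4 / 1 6 2 4 5 3 / 5 4 1 6 3 2 / 4 5 3 2 6 1 / 2 3 5 1 4 6 / 6 1 4 3 2 5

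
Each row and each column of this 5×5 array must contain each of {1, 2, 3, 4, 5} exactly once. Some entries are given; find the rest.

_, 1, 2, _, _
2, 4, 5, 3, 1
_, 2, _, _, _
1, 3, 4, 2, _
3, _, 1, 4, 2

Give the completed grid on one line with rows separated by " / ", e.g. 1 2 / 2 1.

4 1 2 5 3 / 2 4 5 3 1 / 5 2 3 1 4 / 1 3 4 2 5 / 3 5 1 4 2

(r1,c4) = 5
(r3,c3) = 3
(r3,c4) = 1
(r4,c5) = 5
(r5,c2) = 5
(r1,c1) = 4
(r1,c5) = 3
(r3,c1) = 5
(r3,c5) = 4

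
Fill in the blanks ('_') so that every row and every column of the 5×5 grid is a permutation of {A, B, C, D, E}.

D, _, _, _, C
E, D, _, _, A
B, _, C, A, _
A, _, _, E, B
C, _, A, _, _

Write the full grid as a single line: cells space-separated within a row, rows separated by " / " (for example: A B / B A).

D A E B C / E D B C A / B E C A D / A C D E B / C B A D E

(r1,c4): row 1 has {C,D}; column 4 has {A,E}, so it must be B.
(r2,c3): row 2 has {A,D,E}; column 3 has {A,C}, so it must be B.
(r2,c4): row 2 has {A,B,D,E}; column 4 has {A,B,E}, so it must be C.
(r3,c2): row 3 has {A,B,C}; column 2 has {D}, so it must be E.
(r3,c5): row 3 has {A,B,C,E}; column 5 has {A,B,C}, so it must be D.
(r4,c2): row 4 has {A,B,E}; column 2 has {D,E}, so it must be C.
(r4,c3): row 4 has {A,B,C,E}; column 3 has {A,B,C}, so it must be D.
(r5,c2): row 5 has {A,C}; column 2 has {C,D,E}, so it must be B.
(r5,c4): row 5 has {A,B,C}; column 4 has {A,B,C,E}, so it must be D.
(r5,c5): row 5 has {A,B,C,D}; column 5 has {A,B,C,D}, so it must be E.
(r1,c2): row 1 has {B,C,D}; column 2 has {B,C,D,E}, so it must be A.
(r1,c3): row 1 has {A,B,C,D}; column 3 has {A,B,C,D}, so it must be E.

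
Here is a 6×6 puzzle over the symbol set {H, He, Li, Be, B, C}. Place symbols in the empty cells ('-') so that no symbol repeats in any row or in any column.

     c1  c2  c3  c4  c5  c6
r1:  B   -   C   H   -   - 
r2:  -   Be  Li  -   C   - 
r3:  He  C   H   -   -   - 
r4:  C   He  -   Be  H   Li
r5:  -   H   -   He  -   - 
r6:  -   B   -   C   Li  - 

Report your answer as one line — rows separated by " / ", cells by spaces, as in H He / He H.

(r1,c2): row 1 has {H,B,C}; column 2 has {H,He,Be,B,C}, so it must be Li.
(r2,c1): row 2 has {Li,Be,C}; column 1 has {He,B,C}, so it must be H.
(r2,c4): row 2 has {H,Li,Be,C}; column 4 has {H,He,Be,C}, so it must be B.
(r2,c6): row 2 has {H,Li,Be,B,C}; column 6 has {Li}, so it must be He.
(r3,c4): row 3 has {H,He,C}; column 4 has {H,He,Be,B,C}, so it must be Li.
(r4,c3): row 4 has {H,He,Li,Be,C}; column 3 has {H,Li,C}, so it must be B.
(r5,c3): row 5 has {H,He}; column 3 has {H,Li,B,C}, so it must be Be.
(r5,c5): row 5 has {H,He,Be}; column 5 has {H,Li,C}, so it must be B.
(r5,c6): row 5 has {H,He,Be,B}; column 6 has {He,Li}, so it must be C.
(r6,c1): row 6 has {Li,B,C}; column 1 has {H,He,B,C}, so it must be Be.
(r6,c3): row 6 has {Li,Be,B,C}; column 3 has {H,Li,Be,B,C}, so it must be He.
(r6,c6): row 6 has {He,Li,Be,B,C}; column 6 has {He,Li,C}, so it must be H.
(r1,c6): row 1 has {H,Li,B,C}; column 6 has {H,He,Li,C}, so it must be Be.
(r3,c5): row 3 has {H,He,Li,C}; column 5 has {H,Li,B,C}, so it must be Be.
(r3,c6): row 3 has {H,He,Li,Be,C}; column 6 has {H,He,Li,Be,C}, so it must be B.
(r5,c1): row 5 has {H,He,Be,B,C}; column 1 has {H,He,Be,B,C}, so it must be Li.
(r1,c5): row 1 has {H,Li,Be,B,C}; column 5 has {H,Li,Be,B,C}, so it must be He.

B Li C H He Be / H Be Li B C He / He C H Li Be B / C He B Be H Li / Li H Be He B C / Be B He C Li H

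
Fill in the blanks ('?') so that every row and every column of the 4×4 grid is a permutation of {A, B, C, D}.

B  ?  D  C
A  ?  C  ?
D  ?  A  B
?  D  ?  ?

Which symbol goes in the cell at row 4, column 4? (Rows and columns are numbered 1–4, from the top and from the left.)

A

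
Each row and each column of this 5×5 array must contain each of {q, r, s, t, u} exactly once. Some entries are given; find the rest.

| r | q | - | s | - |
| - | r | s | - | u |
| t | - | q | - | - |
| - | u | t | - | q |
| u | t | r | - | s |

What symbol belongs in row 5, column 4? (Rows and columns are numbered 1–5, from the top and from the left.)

At row 1, column 3: row 1 has {q,r,s}; column 3 has {q,r,s,t}; that leaves u.
At row 1, column 5: row 1 has {q,r,s,u}; column 5 has {q,s,u}; that leaves t.
At row 2, column 1: row 2 has {r,s,u}; column 1 has {r,t,u}; that leaves q.
At row 2, column 4: row 2 has {q,r,s,u}; column 4 has {s}; that leaves t.
At row 3, column 2: row 3 has {q,t}; column 2 has {q,r,t,u}; that leaves s.
At row 3, column 5: row 3 has {q,s,t}; column 5 has {q,s,t,u}; that leaves r.
At row 4, column 1: row 4 has {q,t,u}; column 1 has {q,r,t,u}; that leaves s.
At row 4, column 4: row 4 has {q,s,t,u}; column 4 has {s,t}; that leaves r.
At row 5, column 4: row 5 has {r,s,t,u}; column 4 has {r,s,t}; that leaves q.

q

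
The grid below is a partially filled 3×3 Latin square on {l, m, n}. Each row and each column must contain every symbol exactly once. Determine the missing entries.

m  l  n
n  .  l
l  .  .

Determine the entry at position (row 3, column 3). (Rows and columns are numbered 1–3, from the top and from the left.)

m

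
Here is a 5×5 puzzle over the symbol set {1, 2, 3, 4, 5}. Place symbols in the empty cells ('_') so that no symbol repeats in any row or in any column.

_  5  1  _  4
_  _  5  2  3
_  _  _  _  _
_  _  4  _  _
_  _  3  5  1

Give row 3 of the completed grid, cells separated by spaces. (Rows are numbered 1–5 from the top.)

row 1 has {1,4,5}; column 4 has {2,5} — only 3 is left for (r1,c4).
row 3 is empty so far; column 3 has {1,3,4,5} — only 2 is left for (r3,c3).
row 3 has {2}; column 5 has {1,3,4} — only 5 is left for (r3,c5).
row 4 has {4}; column 4 has {2,3,5} — only 1 is left for (r4,c4).
row 4 has {1,4}; column 5 has {1,3,4,5} — only 2 is left for (r4,c5).
row 1 has {1,3,4,5}; column 1 is empty so far — only 2 is left for (r1,c1).
row 3 has {2,5}; column 4 has {1,2,3,5} — only 4 is left for (r3,c4).
row 4 has {1,2,4}; column 2 has {5} — only 3 is left for (r4,c2).
row 5 has {1,3,5}; column 1 has {2} — only 4 is left for (r5,c1).
row 5 has {1,3,4,5}; column 2 has {3,5} — only 2 is left for (r5,c2).
row 2 has {2,3,5}; column 1 has {2,4} — only 1 is left for (r2,c1).
row 2 has {1,2,3,5}; column 2 has {2,3,5} — only 4 is left for (r2,c2).
row 3 has {2,4,5}; column 1 has {1,2,4} — only 3 is left for (r3,c1).
row 3 has {2,3,4,5}; column 2 has {2,3,4,5} — only 1 is left for (r3,c2).

3 1 2 4 5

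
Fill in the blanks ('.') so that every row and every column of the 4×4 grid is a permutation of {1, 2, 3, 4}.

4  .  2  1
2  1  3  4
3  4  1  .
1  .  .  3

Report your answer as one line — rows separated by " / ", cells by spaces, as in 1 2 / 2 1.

4 3 2 1 / 2 1 3 4 / 3 4 1 2 / 1 2 4 3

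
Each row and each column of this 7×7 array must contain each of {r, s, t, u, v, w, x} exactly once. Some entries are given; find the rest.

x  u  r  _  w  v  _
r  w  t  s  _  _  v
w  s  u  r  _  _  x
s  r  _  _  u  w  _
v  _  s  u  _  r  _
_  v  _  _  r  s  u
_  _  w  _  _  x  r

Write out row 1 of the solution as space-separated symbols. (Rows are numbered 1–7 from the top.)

x u r t w v s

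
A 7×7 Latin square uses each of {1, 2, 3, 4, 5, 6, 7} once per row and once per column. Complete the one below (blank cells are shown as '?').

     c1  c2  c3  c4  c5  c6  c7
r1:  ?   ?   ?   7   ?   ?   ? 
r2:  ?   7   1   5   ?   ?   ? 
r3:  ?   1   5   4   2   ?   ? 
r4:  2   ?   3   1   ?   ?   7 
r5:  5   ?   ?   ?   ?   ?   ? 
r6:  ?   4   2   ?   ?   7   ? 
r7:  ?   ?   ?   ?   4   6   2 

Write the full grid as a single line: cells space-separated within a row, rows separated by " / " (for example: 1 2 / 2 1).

6 2 4 7 3 5 1 / 4 7 1 5 6 2 3 / 7 1 5 4 2 3 6 / 2 6 3 1 5 4 7 / 5 3 6 2 7 1 4 / 3 4 2 6 1 7 5 / 1 5 7 3 4 6 2

row 3 has {1,2,4,5}; column 6 has {6,7} — only 3 is left for (r3,c6).
row 3 has {1,2,3,4,5}; column 7 has {2,7} — only 6 is left for (r3,c7).
row 7 has {2,4,6}; column 3 has {1,2,3,5} — only 7 is left for (r7,c3).
row 7 has {2,4,6,7}; column 4 has {1,4,5,7} — only 3 is left for (r7,c4).
row 3 has {1,2,3,4,5,6}; column 1 has {2,5} — only 7 is left for (r3,c1).
row 6 has {2,4,7}; column 4 has {1,3,4,5,7} — only 6 is left for (r6,c4).
row 7 has {2,3,4,6,7}; column 1 has {2,5,7} — only 1 is left for (r7,c1).
row 7 has {1,2,3,4,6,7}; column 2 has {1,4,7} — only 5 is left for (r7,c2).
row 4 has {1,2,3,7}; column 2 has {1,4,5,7} — only 6 is left for (r4,c2).
row 4 has {1,2,3,6,7}; column 5 has {2,4} — only 5 is left for (r4,c5).
row 4 has {1,2,3,5,6,7}; column 6 has {3,6,7} — only 4 is left for (r4,c6).
row 5 has {5}; column 4 has {1,3,4,5,6,7} — only 2 is left for (r5,c4).
row 5 has {2,5}; column 6 has {3,4,6,7} — only 1 is left for (r5,c6).
row 6 has {2,4,6,7}; column 1 has {1,2,5,7} — only 3 is left for (r6,c1).
row 6 has {2,3,4,6,7}; column 5 has {2,4,5} — only 1 is left for (r6,c5).
row 6 has {1,2,3,4,6,7}; column 7 has {2,6,7} — only 5 is left for (r6,c7).
row 2 has {1,5,7}; column 6 has {1,3,4,6,7} — only 2 is left for (r2,c6).
row 5 has {1,2,5}; column 2 has {1,4,5,6,7} — only 3 is left for (r5,c2).
row 5 has {1,2,3,5}; column 7 has {2,5,6,7} — only 4 is left for (r5,c7).
row 1 has {7}; column 2 has {1,3,4,5,6,7} — only 2 is left for (r1,c2).
row 1 has {2,7}; column 6 has {1,2,3,4,6,7} — only 5 is left for (r1,c6).
row 2 has {1,2,5,7}; column 7 has {2,4,5,6,7} — only 3 is left for (r2,c7).
row 5 has {1,2,3,4,5}; column 3 has {1,2,3,5,7} — only 6 is left for (r5,c3).
row 5 has {1,2,3,4,5,6}; column 5 has {1,2,4,5} — only 7 is left for (r5,c5).
row 1 has {2,5,7}; column 3 has {1,2,3,5,6,7} — only 4 is left for (r1,c3).
row 1 has {2,4,5,7}; column 7 has {2,3,4,5,6,7} — only 1 is left for (r1,c7).
row 2 has {1,2,3,5,7}; column 5 has {1,2,4,5,7} — only 6 is left for (r2,c5).
row 1 has {1,2,4,5,7}; column 1 has {1,2,3,5,7} — only 6 is left for (r1,c1).
row 1 has {1,2,4,5,6,7}; column 5 has {1,2,4,5,6,7} — only 3 is left for (r1,c5).
row 2 has {1,2,3,5,6,7}; column 1 has {1,2,3,5,6,7} — only 4 is left for (r2,c1).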